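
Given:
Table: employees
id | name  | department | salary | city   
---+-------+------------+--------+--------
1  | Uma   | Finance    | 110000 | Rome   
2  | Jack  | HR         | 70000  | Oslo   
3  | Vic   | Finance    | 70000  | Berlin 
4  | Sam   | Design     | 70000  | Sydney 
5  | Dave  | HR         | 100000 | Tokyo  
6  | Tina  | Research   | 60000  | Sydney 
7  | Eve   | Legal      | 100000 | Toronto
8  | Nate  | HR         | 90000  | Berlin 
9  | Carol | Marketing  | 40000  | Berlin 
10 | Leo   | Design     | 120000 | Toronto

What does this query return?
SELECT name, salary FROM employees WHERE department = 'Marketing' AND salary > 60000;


Filtering: department = 'Marketing' AND salary > 60000
Matching: 0 rows

Empty result set (0 rows)


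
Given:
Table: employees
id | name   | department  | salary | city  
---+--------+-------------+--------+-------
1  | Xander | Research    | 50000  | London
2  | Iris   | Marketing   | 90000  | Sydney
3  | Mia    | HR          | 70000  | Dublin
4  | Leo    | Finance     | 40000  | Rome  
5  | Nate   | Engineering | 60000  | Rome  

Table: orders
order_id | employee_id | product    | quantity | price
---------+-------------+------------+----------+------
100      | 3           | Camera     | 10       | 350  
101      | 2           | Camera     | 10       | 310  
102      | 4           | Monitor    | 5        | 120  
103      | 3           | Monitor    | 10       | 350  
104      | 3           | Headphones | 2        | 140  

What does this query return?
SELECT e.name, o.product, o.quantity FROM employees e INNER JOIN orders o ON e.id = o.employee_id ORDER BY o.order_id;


Joining employees.id = orders.employee_id:
  employee Mia (id=3) -> order Camera
  employee Iris (id=2) -> order Camera
  employee Leo (id=4) -> order Monitor
  employee Mia (id=3) -> order Monitor
  employee Mia (id=3) -> order Headphones


5 rows:
Mia, Camera, 10
Iris, Camera, 10
Leo, Monitor, 5
Mia, Monitor, 10
Mia, Headphones, 2


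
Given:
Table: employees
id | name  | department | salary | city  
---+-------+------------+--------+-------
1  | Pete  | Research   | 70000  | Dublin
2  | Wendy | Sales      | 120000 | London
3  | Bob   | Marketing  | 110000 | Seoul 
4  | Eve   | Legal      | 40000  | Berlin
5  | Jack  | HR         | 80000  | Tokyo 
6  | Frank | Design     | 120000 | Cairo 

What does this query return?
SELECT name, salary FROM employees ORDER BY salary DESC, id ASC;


Sorting by salary DESC, then id ASC for ties

6 rows:
Wendy, 120000
Frank, 120000
Bob, 110000
Jack, 80000
Pete, 70000
Eve, 40000


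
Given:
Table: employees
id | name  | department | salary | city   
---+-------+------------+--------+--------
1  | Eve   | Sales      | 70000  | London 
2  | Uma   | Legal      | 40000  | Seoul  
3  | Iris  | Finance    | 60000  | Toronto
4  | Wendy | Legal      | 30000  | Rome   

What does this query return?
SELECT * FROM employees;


SELECT * returns all 4 rows with all columns

4 rows:
1, Eve, Sales, 70000, London
2, Uma, Legal, 40000, Seoul
3, Iris, Finance, 60000, Toronto
4, Wendy, Legal, 30000, Rome


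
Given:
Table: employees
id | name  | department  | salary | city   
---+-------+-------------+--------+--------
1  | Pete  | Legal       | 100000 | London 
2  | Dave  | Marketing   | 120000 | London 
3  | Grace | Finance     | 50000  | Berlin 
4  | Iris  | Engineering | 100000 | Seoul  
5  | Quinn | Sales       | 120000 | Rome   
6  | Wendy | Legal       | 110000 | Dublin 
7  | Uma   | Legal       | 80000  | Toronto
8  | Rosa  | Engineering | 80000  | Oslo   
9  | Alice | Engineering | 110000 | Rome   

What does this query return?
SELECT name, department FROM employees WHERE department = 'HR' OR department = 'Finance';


Filtering: department = 'HR' OR 'Finance'
Matching: 1 rows

1 rows:
Grace, Finance


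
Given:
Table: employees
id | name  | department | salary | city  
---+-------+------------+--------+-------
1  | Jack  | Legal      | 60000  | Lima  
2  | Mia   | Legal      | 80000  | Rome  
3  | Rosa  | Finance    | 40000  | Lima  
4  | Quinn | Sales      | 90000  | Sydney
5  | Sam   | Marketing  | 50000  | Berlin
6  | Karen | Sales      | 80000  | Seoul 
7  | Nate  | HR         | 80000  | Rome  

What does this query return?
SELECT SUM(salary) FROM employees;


SUM(salary) = 60000 + 80000 + 40000 + 90000 + 50000 + 80000 + 80000 = 480000

480000


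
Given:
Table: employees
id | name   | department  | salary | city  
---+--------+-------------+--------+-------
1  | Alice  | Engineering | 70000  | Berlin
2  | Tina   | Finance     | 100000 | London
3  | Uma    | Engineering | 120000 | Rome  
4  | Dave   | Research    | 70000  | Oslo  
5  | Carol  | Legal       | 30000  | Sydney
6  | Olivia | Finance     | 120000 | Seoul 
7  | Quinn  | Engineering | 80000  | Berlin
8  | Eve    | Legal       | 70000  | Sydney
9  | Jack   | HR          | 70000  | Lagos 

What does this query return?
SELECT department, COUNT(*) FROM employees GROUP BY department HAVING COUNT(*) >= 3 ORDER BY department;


Groups with count >= 3:
  Engineering: 3 -> PASS
  Finance: 2 -> filtered out
  HR: 1 -> filtered out
  Legal: 2 -> filtered out
  Research: 1 -> filtered out


1 groups:
Engineering, 3


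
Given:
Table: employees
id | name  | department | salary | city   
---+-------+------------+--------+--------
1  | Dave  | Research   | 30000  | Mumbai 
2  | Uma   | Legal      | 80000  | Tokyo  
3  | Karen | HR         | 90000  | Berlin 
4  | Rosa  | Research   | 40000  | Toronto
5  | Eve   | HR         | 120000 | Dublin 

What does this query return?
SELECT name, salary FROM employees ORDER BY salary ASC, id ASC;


Sorting by salary ASC, then id ASC for ties

5 rows:
Dave, 30000
Rosa, 40000
Uma, 80000
Karen, 90000
Eve, 120000


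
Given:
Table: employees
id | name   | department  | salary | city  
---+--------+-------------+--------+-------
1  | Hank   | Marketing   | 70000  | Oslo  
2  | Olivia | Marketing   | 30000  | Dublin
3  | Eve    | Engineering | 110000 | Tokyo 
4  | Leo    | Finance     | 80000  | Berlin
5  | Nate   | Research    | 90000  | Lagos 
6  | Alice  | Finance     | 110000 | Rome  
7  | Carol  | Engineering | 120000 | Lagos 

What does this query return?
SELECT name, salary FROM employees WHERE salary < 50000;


Filtering: salary < 50000
Matching: 1 rows

1 rows:
Olivia, 30000


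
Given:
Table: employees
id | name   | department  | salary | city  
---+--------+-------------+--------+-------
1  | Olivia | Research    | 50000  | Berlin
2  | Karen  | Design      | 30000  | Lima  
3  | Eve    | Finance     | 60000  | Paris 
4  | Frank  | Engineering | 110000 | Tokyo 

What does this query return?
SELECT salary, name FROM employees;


Projecting columns: salary, name

4 rows:
50000, Olivia
30000, Karen
60000, Eve
110000, Frank


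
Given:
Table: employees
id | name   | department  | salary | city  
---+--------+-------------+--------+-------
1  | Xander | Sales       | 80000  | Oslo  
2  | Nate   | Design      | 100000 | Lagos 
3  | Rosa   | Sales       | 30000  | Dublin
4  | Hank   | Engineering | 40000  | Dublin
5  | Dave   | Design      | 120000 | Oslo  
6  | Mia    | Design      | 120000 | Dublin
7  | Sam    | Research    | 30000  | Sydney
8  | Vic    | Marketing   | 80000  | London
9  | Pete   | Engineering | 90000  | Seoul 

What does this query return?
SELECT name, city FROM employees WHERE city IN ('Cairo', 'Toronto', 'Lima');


Filtering: city IN ('Cairo', 'Toronto', 'Lima')
Matching: 0 rows

Empty result set (0 rows)


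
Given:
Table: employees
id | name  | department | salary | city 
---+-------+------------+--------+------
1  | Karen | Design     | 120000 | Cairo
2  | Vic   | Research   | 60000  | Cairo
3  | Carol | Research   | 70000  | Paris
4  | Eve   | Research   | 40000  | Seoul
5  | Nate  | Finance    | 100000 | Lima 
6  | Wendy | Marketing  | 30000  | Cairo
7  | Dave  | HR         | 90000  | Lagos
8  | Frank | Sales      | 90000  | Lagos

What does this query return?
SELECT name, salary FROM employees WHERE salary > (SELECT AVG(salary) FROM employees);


Subquery: AVG(salary) = 75000.0
Filtering: salary > 75000.0
  Karen (120000) -> MATCH
  Nate (100000) -> MATCH
  Dave (90000) -> MATCH
  Frank (90000) -> MATCH


4 rows:
Karen, 120000
Nate, 100000
Dave, 90000
Frank, 90000


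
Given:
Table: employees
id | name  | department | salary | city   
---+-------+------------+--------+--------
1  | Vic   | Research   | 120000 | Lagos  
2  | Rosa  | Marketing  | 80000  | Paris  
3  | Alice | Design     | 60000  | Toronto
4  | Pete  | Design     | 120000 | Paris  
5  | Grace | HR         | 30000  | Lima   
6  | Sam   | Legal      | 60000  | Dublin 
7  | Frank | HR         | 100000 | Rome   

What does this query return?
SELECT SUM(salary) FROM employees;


SUM(salary) = 120000 + 80000 + 60000 + 120000 + 30000 + 60000 + 100000 = 570000

570000


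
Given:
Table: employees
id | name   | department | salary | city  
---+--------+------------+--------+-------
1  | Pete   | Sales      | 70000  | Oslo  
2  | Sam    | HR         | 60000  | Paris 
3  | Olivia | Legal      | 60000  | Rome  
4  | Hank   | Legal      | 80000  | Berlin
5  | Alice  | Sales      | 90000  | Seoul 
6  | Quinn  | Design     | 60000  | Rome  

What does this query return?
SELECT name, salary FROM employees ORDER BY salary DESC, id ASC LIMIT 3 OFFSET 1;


Sort by salary DESC (id ASC tiebreak), then skip 1 and take 3
Rows 2 through 4

3 rows:
Hank, 80000
Pete, 70000
Sam, 60000


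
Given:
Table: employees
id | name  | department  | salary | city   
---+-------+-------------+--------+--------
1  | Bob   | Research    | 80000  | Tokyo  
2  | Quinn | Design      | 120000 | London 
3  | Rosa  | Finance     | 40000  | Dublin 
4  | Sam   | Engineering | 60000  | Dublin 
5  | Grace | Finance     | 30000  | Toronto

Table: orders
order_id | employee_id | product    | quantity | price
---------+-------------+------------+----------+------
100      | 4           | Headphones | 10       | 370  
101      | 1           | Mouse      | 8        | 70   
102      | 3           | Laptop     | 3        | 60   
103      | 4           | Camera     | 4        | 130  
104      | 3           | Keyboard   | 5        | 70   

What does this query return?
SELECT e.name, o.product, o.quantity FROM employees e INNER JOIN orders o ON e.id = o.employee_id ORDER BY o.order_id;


Joining employees.id = orders.employee_id:
  employee Sam (id=4) -> order Headphones
  employee Bob (id=1) -> order Mouse
  employee Rosa (id=3) -> order Laptop
  employee Sam (id=4) -> order Camera
  employee Rosa (id=3) -> order Keyboard


5 rows:
Sam, Headphones, 10
Bob, Mouse, 8
Rosa, Laptop, 3
Sam, Camera, 4
Rosa, Keyboard, 5


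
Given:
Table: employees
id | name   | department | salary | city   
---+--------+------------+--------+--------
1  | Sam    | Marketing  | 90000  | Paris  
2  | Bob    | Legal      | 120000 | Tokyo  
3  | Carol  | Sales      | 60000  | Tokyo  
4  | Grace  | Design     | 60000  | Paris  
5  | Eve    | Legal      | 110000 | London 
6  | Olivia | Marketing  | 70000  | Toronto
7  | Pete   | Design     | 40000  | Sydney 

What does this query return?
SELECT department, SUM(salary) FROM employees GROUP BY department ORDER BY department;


Summing salary within each department:
  Design: 60000 + 40000 = 100000
  Legal: 120000 + 110000 = 230000
  Marketing: 90000 + 70000 = 160000
  Sales: 60000 = 60000


4 groups:
Design, 100000
Legal, 230000
Marketing, 160000
Sales, 60000


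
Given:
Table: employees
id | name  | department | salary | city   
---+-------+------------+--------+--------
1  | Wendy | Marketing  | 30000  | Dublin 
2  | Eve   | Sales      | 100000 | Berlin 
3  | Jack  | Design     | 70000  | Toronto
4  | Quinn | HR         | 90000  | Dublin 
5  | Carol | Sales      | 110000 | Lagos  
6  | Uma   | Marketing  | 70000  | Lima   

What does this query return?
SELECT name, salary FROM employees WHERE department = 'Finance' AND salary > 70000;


Filtering: department = 'Finance' AND salary > 70000
Matching: 0 rows

Empty result set (0 rows)


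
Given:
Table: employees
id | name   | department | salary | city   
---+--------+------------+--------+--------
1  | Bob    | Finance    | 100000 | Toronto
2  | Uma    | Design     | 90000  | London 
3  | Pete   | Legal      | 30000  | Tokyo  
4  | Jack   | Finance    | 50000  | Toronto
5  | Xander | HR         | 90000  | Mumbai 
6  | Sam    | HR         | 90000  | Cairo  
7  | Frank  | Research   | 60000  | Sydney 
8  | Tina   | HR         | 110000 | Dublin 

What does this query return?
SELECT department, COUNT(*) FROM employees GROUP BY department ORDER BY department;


Assigning each row to its department group:
  Bob -> Finance
  Uma -> Design
  Pete -> Legal
  Jack -> Finance
  Xander -> HR
  Sam -> HR
  Frank -> Research
  Tina -> HR


5 groups:
Design, 1
Finance, 2
HR, 3
Legal, 1
Research, 1


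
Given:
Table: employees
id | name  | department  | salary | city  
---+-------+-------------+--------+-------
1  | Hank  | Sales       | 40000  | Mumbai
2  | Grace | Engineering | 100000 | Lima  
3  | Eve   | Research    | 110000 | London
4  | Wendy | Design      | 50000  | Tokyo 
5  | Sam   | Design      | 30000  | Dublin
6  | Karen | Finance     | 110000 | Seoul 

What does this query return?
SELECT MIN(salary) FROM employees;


Salaries: 40000, 100000, 110000, 50000, 30000, 110000
MIN = 30000

30000


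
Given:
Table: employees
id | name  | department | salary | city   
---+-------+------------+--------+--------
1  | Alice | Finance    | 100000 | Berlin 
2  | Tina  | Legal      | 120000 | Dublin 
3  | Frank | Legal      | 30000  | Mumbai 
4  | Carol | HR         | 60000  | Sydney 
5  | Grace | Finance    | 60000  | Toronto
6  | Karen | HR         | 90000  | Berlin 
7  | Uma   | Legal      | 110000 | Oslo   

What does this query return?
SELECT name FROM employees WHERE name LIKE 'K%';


LIKE 'K%' matches names starting with 'K'
Matching: 1

1 rows:
Karen


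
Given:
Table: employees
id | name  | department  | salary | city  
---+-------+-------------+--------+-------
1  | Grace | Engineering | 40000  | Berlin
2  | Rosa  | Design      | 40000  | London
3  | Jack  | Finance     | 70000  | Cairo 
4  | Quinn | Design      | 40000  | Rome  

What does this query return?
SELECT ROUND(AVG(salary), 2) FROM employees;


SUM(salary) = 190000
COUNT = 4
ROUND(AVG, 2) = ROUND(190000 / 4, 2) = 47500.0

47500.0


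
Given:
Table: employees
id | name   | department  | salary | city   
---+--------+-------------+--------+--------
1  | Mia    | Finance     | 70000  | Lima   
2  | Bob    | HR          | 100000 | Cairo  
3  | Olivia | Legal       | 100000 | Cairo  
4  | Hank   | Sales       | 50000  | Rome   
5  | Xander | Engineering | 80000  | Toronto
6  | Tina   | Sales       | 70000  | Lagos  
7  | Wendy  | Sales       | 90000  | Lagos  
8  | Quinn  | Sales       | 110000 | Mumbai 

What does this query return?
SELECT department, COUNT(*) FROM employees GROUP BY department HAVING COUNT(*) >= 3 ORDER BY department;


Groups with count >= 3:
  Sales: 4 -> PASS
  Engineering: 1 -> filtered out
  Finance: 1 -> filtered out
  HR: 1 -> filtered out
  Legal: 1 -> filtered out


1 groups:
Sales, 4


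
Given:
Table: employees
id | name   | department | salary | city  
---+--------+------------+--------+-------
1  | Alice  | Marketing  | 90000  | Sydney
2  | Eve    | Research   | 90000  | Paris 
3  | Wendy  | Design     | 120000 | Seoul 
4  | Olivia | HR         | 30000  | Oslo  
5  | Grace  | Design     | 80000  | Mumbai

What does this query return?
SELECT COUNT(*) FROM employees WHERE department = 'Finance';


Counting rows where department = 'Finance'


0


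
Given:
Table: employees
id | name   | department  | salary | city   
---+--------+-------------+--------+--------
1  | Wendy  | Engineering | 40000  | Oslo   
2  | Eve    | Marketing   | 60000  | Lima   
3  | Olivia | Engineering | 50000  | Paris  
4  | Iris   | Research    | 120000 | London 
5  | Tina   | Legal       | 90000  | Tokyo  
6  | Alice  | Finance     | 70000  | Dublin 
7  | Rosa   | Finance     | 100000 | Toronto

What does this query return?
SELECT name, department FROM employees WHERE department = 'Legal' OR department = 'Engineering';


Filtering: department = 'Legal' OR 'Engineering'
Matching: 3 rows

3 rows:
Wendy, Engineering
Olivia, Engineering
Tina, Legal


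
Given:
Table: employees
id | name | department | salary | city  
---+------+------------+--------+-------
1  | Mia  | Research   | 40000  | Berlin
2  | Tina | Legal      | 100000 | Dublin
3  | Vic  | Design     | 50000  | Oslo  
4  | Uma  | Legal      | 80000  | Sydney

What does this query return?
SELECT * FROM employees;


SELECT * returns all 4 rows with all columns

4 rows:
1, Mia, Research, 40000, Berlin
2, Tina, Legal, 100000, Dublin
3, Vic, Design, 50000, Oslo
4, Uma, Legal, 80000, Sydney


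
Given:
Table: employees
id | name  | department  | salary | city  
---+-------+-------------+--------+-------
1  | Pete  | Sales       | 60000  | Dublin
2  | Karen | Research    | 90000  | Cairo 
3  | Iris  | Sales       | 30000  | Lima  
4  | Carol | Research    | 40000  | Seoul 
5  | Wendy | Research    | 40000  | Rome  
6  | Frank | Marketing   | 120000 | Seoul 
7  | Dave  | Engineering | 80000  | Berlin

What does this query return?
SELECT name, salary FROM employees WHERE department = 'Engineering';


Filtering: department = 'Engineering'
Matching rows: 1

1 rows:
Dave, 80000


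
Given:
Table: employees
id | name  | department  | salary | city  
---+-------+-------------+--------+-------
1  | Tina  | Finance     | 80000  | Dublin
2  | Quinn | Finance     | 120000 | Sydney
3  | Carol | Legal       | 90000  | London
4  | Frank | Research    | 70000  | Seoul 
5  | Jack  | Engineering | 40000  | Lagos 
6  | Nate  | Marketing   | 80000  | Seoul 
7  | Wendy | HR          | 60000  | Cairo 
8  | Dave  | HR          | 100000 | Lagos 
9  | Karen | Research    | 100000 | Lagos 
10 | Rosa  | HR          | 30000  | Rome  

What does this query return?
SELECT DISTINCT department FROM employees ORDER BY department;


All 'department' values (row order): Finance, Finance, Legal, Research, Engineering, Marketing, HR, HR, Research, HR
Removing duplicates leaves 6 unique value(s).

6 values:
Engineering
Finance
HR
Legal
Marketing
Research


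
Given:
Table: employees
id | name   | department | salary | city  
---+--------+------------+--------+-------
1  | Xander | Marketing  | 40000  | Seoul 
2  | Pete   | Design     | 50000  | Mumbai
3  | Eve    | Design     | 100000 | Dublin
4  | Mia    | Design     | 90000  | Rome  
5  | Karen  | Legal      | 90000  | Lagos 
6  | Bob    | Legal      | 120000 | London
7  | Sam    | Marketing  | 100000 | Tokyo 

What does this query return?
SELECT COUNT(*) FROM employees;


COUNT(*) counts all rows

7


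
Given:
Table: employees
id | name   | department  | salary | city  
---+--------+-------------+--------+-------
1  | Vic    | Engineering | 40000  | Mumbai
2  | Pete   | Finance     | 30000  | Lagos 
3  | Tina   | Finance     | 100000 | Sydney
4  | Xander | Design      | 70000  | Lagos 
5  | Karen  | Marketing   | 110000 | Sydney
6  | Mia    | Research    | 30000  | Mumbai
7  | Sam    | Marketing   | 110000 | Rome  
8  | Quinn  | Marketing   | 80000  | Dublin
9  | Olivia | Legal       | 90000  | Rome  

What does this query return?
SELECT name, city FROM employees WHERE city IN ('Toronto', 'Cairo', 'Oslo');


Filtering: city IN ('Toronto', 'Cairo', 'Oslo')
Matching: 0 rows

Empty result set (0 rows)


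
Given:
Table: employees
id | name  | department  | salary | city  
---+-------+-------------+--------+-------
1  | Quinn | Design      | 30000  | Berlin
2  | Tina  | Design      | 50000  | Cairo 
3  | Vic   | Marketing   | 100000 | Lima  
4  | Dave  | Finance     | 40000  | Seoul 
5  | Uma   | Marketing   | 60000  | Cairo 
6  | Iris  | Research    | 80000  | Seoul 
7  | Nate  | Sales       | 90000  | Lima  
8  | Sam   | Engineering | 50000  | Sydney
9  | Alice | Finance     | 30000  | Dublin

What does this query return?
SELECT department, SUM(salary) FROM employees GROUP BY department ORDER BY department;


Summing salary within each department:
  Design: 30000 + 50000 = 80000
  Engineering: 50000 = 50000
  Finance: 40000 + 30000 = 70000
  Marketing: 100000 + 60000 = 160000
  Research: 80000 = 80000
  Sales: 90000 = 90000


6 groups:
Design, 80000
Engineering, 50000
Finance, 70000
Marketing, 160000
Research, 80000
Sales, 90000


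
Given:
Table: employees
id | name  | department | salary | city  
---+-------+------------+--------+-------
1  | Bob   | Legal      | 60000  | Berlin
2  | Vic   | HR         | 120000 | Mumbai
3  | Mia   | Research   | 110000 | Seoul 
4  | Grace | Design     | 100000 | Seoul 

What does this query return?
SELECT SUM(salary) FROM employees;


SUM(salary) = 60000 + 120000 + 110000 + 100000 = 390000

390000


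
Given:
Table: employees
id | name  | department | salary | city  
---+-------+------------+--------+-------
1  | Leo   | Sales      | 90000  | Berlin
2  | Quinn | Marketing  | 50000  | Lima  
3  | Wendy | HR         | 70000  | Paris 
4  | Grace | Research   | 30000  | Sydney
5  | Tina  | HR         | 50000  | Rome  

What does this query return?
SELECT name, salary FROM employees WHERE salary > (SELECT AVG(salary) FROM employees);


Subquery: AVG(salary) = 58000.0
Filtering: salary > 58000.0
  Leo (90000) -> MATCH
  Wendy (70000) -> MATCH


2 rows:
Leo, 90000
Wendy, 70000


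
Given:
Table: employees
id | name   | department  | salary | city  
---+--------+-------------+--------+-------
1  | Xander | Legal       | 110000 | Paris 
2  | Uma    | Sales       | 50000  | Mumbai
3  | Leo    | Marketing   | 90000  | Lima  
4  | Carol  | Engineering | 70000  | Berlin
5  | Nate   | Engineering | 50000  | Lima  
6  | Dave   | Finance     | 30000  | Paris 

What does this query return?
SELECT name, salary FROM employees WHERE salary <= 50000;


Filtering: salary <= 50000
Matching: 3 rows

3 rows:
Uma, 50000
Nate, 50000
Dave, 30000


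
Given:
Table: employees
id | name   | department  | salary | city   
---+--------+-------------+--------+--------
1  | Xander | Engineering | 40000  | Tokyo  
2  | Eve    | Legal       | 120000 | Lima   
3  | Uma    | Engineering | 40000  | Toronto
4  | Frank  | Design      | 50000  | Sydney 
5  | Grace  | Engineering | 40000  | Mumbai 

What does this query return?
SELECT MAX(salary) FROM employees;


Salaries: 40000, 120000, 40000, 50000, 40000
MAX = 120000

120000


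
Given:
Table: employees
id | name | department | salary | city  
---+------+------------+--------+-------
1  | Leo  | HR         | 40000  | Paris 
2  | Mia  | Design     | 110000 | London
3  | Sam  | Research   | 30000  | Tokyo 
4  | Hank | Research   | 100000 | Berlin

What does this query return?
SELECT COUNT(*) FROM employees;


COUNT(*) counts all rows

4


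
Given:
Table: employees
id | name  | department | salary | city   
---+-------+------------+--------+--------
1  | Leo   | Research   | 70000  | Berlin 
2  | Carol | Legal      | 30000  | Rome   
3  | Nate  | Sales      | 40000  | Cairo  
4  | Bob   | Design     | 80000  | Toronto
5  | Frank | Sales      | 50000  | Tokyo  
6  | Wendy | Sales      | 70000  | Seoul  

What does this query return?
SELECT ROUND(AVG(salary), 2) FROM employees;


SUM(salary) = 340000
COUNT = 6
ROUND(AVG, 2) = ROUND(340000 / 6, 2) = 56666.67

56666.67


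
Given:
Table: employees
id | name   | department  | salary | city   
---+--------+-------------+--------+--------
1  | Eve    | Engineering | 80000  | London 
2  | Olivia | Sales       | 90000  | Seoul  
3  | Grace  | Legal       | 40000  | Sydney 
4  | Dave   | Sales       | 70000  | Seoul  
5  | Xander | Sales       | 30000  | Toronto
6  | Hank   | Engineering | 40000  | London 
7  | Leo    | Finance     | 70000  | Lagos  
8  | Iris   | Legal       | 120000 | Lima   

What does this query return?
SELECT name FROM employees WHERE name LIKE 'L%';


LIKE 'L%' matches names starting with 'L'
Matching: 1

1 rows:
Leo


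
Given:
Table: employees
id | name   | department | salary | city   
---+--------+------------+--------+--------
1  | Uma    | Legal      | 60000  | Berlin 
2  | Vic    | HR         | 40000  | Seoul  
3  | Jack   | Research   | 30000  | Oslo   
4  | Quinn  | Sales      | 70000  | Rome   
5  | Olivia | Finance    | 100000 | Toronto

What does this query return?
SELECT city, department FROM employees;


Projecting columns: city, department

5 rows:
Berlin, Legal
Seoul, HR
Oslo, Research
Rome, Sales
Toronto, Finance


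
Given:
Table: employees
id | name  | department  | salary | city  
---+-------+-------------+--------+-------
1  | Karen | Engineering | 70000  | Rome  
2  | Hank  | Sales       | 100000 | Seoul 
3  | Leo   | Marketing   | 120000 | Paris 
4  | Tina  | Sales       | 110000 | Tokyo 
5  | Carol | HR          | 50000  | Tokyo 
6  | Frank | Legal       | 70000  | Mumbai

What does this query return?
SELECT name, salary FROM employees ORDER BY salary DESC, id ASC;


Sorting by salary DESC, then id ASC for ties

6 rows:
Leo, 120000
Tina, 110000
Hank, 100000
Karen, 70000
Frank, 70000
Carol, 50000


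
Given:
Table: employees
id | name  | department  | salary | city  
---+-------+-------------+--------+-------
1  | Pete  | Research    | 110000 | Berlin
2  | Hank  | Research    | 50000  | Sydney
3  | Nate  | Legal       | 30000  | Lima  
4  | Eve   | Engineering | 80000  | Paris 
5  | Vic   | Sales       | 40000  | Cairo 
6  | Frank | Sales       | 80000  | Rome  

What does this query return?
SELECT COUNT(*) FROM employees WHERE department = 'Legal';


Counting rows where department = 'Legal'
  Nate -> MATCH


1


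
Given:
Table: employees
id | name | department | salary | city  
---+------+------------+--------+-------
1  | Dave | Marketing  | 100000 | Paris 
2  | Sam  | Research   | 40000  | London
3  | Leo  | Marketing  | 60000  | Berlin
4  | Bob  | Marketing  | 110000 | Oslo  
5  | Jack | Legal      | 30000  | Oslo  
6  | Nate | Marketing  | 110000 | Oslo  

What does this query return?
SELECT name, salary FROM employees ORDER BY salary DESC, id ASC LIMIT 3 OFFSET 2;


Sort by salary DESC (id ASC tiebreak), then skip 2 and take 3
Rows 3 through 5

3 rows:
Dave, 100000
Leo, 60000
Sam, 40000


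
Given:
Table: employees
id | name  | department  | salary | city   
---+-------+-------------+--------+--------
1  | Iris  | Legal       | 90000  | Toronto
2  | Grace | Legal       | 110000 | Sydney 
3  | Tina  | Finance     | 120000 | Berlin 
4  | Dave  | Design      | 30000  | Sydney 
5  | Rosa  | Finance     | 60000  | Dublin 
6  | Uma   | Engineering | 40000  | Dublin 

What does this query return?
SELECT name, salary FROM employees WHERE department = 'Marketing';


Filtering: department = 'Marketing'
Matching rows: 0

Empty result set (0 rows)


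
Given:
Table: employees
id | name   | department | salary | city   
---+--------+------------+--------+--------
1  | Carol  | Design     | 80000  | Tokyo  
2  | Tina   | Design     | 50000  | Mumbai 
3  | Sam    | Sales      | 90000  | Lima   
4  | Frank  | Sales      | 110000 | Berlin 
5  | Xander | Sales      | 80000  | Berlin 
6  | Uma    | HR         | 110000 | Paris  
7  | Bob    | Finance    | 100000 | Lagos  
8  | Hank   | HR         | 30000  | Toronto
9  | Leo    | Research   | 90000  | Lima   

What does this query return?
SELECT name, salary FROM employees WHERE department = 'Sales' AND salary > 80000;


Filtering: department = 'Sales' AND salary > 80000
Matching: 2 rows

2 rows:
Sam, 90000
Frank, 110000


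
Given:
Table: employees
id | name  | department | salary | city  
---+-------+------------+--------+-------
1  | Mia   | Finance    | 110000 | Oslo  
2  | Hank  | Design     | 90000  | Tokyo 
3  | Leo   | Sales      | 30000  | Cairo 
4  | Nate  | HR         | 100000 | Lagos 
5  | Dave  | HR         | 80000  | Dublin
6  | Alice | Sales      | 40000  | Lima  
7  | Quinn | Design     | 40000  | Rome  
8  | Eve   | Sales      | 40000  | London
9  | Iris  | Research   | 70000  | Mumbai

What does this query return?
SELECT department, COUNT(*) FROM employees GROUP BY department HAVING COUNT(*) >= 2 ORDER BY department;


Groups with count >= 2:
  Design: 2 -> PASS
  HR: 2 -> PASS
  Sales: 3 -> PASS
  Finance: 1 -> filtered out
  Research: 1 -> filtered out


3 groups:
Design, 2
HR, 2
Sales, 3


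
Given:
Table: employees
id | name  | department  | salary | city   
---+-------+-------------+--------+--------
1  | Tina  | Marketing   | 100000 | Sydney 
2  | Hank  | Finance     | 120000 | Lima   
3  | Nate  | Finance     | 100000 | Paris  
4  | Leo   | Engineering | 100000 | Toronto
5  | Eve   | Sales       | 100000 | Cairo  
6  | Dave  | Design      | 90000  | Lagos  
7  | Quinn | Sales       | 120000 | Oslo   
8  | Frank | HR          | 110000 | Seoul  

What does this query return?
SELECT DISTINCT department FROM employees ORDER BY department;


All 'department' values (row order): Marketing, Finance, Finance, Engineering, Sales, Design, Sales, HR
Removing duplicates leaves 6 unique value(s).

6 values:
Design
Engineering
Finance
HR
Marketing
Sales


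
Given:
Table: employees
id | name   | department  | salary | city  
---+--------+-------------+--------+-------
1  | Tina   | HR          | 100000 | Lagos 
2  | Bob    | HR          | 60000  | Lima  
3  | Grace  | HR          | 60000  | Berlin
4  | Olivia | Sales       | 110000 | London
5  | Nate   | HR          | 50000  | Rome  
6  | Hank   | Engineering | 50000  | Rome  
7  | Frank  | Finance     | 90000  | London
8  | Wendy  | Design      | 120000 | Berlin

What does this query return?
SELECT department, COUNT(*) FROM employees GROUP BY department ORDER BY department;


Assigning each row to its department group:
  Tina -> HR
  Bob -> HR
  Grace -> HR
  Olivia -> Sales
  Nate -> HR
  Hank -> Engineering
  Frank -> Finance
  Wendy -> Design


5 groups:
Design, 1
Engineering, 1
Finance, 1
HR, 4
Sales, 1


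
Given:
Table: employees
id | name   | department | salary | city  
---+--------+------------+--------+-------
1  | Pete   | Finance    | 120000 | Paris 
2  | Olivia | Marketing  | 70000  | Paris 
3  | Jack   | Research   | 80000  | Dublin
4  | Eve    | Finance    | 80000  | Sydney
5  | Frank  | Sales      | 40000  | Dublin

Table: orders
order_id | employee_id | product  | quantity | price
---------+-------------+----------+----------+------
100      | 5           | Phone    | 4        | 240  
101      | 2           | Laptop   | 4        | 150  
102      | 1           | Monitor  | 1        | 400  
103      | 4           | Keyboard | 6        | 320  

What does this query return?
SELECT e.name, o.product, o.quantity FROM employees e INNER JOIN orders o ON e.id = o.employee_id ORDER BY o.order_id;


Joining employees.id = orders.employee_id:
  employee Frank (id=5) -> order Phone
  employee Olivia (id=2) -> order Laptop
  employee Pete (id=1) -> order Monitor
  employee Eve (id=4) -> order Keyboard


4 rows:
Frank, Phone, 4
Olivia, Laptop, 4
Pete, Monitor, 1
Eve, Keyboard, 6


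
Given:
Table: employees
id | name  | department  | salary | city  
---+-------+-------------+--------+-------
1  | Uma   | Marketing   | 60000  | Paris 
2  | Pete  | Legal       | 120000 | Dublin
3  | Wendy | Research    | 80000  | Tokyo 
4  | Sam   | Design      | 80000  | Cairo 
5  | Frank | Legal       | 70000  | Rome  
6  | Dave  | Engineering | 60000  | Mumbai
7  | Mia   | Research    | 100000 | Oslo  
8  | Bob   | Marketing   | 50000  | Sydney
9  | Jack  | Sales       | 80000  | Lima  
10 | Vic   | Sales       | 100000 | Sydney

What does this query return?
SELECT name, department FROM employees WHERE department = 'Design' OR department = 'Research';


Filtering: department = 'Design' OR 'Research'
Matching: 3 rows

3 rows:
Wendy, Research
Sam, Design
Mia, Research


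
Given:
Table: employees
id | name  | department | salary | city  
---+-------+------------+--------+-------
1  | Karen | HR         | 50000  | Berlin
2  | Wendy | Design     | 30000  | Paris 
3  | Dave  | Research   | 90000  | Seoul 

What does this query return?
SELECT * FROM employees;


SELECT * returns all 3 rows with all columns

3 rows:
1, Karen, HR, 50000, Berlin
2, Wendy, Design, 30000, Paris
3, Dave, Research, 90000, Seoul


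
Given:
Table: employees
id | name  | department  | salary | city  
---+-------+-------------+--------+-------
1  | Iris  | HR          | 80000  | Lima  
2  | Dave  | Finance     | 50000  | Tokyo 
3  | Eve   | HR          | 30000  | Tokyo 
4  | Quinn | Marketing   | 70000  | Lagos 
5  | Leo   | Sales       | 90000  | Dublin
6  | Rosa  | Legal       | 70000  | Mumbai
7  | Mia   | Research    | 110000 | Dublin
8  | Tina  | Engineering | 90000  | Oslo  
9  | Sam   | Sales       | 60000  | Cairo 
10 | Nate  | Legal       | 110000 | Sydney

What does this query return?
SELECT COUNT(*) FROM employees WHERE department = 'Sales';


Counting rows where department = 'Sales'
  Leo -> MATCH
  Sam -> MATCH


2


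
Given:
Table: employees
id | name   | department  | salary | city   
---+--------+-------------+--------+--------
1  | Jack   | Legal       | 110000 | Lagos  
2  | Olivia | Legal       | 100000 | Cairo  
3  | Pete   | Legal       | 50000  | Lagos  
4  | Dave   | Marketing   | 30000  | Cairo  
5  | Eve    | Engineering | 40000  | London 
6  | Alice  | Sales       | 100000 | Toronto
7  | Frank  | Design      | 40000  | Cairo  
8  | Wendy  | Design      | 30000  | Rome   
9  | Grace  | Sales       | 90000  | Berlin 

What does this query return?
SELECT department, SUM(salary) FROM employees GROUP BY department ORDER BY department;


Summing salary within each department:
  Design: 40000 + 30000 = 70000
  Engineering: 40000 = 40000
  Legal: 110000 + 100000 + 50000 = 260000
  Marketing: 30000 = 30000
  Sales: 100000 + 90000 = 190000


5 groups:
Design, 70000
Engineering, 40000
Legal, 260000
Marketing, 30000
Sales, 190000


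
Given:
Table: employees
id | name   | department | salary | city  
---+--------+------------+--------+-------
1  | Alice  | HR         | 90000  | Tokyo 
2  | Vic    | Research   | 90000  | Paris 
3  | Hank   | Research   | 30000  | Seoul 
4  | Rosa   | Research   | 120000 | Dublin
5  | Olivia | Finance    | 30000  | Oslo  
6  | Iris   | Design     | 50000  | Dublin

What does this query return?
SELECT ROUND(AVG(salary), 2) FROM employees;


SUM(salary) = 410000
COUNT = 6
ROUND(AVG, 2) = ROUND(410000 / 6, 2) = 68333.33

68333.33


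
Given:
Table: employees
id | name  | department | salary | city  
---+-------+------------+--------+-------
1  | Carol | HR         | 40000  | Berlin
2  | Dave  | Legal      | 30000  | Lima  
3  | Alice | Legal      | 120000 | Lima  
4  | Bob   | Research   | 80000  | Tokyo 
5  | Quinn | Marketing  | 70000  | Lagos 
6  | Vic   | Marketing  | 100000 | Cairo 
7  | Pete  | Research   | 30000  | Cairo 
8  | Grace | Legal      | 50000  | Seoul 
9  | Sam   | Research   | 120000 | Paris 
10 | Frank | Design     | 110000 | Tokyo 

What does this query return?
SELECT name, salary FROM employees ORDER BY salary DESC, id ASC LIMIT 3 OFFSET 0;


Sort by salary DESC (id ASC tiebreak), then skip 0 and take 3
Rows 1 through 3

3 rows:
Alice, 120000
Sam, 120000
Frank, 110000


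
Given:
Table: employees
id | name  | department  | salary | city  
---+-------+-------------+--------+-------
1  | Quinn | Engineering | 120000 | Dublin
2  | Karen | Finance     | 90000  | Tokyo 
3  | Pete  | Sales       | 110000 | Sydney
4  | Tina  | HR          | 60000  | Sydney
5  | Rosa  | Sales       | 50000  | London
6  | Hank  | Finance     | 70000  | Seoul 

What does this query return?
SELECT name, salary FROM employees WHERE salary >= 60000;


Filtering: salary >= 60000
Matching: 5 rows

5 rows:
Quinn, 120000
Karen, 90000
Pete, 110000
Tina, 60000
Hank, 70000


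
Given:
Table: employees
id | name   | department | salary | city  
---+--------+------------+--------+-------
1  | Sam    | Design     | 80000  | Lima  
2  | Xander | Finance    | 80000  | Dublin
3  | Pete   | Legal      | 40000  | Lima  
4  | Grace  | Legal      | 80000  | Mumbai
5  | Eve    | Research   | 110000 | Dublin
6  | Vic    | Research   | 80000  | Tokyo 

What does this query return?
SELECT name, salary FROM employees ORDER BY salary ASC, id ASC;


Sorting by salary ASC, then id ASC for ties

6 rows:
Pete, 40000
Sam, 80000
Xander, 80000
Grace, 80000
Vic, 80000
Eve, 110000


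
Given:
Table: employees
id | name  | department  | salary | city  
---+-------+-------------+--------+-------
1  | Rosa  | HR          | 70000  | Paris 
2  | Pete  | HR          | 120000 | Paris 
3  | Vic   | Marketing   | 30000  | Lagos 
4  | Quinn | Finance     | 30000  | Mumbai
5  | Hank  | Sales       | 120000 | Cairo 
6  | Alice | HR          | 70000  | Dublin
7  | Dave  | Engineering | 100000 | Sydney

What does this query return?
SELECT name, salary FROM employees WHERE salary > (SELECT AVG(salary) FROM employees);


Subquery: AVG(salary) = 77142.86
Filtering: salary > 77142.86
  Pete (120000) -> MATCH
  Hank (120000) -> MATCH
  Dave (100000) -> MATCH


3 rows:
Pete, 120000
Hank, 120000
Dave, 100000


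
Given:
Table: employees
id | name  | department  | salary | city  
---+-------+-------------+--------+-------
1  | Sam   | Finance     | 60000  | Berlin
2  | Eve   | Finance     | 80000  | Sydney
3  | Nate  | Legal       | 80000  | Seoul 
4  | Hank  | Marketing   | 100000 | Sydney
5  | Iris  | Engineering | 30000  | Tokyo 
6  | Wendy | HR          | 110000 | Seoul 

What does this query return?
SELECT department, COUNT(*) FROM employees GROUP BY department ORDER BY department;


Assigning each row to its department group:
  Sam -> Finance
  Eve -> Finance
  Nate -> Legal
  Hank -> Marketing
  Iris -> Engineering
  Wendy -> HR


5 groups:
Engineering, 1
Finance, 2
HR, 1
Legal, 1
Marketing, 1


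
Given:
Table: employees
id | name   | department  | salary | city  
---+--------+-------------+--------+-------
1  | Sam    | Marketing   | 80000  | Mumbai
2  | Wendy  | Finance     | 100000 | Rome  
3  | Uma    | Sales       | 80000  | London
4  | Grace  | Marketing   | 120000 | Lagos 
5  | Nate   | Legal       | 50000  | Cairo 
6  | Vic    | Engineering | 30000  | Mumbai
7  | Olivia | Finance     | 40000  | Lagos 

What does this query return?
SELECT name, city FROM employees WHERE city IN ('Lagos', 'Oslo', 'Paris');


Filtering: city IN ('Lagos', 'Oslo', 'Paris')
Matching: 2 rows

2 rows:
Grace, Lagos
Olivia, Lagos


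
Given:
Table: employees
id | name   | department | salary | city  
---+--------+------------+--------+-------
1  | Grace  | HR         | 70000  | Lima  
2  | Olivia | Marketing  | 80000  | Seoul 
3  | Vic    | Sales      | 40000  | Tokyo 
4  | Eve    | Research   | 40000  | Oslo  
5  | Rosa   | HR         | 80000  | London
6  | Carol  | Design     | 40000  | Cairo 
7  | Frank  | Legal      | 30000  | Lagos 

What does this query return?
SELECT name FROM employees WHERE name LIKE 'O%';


LIKE 'O%' matches names starting with 'O'
Matching: 1

1 rows:
Olivia


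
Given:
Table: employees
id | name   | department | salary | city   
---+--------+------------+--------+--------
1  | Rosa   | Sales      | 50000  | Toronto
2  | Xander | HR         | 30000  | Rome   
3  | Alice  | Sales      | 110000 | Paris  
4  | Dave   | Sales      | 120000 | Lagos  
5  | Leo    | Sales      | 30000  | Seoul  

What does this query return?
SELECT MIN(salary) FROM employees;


Salaries: 50000, 30000, 110000, 120000, 30000
MIN = 30000

30000


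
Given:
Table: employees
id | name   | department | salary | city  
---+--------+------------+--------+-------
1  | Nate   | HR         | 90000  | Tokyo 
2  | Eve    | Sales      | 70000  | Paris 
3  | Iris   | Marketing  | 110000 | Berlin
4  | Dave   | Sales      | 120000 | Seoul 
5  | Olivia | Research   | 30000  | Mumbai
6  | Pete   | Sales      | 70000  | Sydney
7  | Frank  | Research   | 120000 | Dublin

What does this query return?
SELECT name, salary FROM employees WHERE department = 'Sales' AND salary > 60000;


Filtering: department = 'Sales' AND salary > 60000
Matching: 3 rows

3 rows:
Eve, 70000
Dave, 120000
Pete, 70000


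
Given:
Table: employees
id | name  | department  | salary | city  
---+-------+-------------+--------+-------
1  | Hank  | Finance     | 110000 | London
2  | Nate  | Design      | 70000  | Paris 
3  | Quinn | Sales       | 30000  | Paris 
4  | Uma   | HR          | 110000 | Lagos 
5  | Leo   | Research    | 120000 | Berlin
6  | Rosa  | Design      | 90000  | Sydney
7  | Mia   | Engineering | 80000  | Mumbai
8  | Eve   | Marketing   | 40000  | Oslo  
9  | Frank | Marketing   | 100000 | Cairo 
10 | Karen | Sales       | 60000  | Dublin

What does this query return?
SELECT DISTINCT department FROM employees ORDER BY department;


All 'department' values (row order): Finance, Design, Sales, HR, Research, Design, Engineering, Marketing, Marketing, Sales
Removing duplicates leaves 7 unique value(s).

7 values:
Design
Engineering
Finance
HR
Marketing
Research
Sales
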